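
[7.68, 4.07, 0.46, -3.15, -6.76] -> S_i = 7.68 + -3.61*i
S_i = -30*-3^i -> [-30, 90, -270, 810, -2430]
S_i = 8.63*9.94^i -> [8.63, 85.78, 852.68, 8475.59, 84247.37]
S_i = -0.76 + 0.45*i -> [-0.76, -0.31, 0.14, 0.59, 1.04]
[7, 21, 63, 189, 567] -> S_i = 7*3^i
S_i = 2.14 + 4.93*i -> [2.14, 7.07, 12.0, 16.93, 21.86]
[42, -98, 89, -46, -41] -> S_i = Random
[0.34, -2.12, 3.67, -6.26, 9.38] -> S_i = Random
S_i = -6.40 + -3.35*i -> [-6.4, -9.75, -13.1, -16.45, -19.8]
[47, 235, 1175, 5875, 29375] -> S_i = 47*5^i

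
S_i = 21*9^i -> [21, 189, 1701, 15309, 137781]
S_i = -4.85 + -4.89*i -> [-4.85, -9.74, -14.63, -19.52, -24.41]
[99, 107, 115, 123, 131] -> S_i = 99 + 8*i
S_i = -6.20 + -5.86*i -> [-6.2, -12.06, -17.92, -23.78, -29.64]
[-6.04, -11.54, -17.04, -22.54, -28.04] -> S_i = -6.04 + -5.50*i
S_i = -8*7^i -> [-8, -56, -392, -2744, -19208]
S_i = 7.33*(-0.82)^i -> [7.33, -6.01, 4.93, -4.04, 3.31]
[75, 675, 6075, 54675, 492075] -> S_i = 75*9^i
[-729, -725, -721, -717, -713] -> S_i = -729 + 4*i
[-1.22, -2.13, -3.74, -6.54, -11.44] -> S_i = -1.22*1.75^i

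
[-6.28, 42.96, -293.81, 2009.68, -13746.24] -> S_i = -6.28*(-6.84)^i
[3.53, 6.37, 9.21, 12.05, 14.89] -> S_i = 3.53 + 2.84*i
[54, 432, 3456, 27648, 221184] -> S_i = 54*8^i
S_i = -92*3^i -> [-92, -276, -828, -2484, -7452]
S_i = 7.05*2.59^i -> [7.05, 18.26, 47.29, 122.49, 317.24]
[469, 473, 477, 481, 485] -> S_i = 469 + 4*i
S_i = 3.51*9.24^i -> [3.51, 32.43, 299.68, 2769.0, 25585.56]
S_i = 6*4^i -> [6, 24, 96, 384, 1536]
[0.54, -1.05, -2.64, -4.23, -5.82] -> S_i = 0.54 + -1.59*i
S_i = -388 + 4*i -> [-388, -384, -380, -376, -372]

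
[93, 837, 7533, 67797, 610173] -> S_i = 93*9^i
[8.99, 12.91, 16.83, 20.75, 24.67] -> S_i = 8.99 + 3.92*i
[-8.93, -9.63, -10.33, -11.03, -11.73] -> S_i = -8.93 + -0.70*i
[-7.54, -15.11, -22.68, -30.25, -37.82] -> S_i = -7.54 + -7.57*i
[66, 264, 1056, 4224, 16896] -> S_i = 66*4^i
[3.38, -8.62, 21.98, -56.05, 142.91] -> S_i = 3.38*(-2.55)^i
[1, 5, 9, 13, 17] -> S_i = 1 + 4*i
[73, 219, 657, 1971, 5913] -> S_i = 73*3^i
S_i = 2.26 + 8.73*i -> [2.26, 10.99, 19.72, 28.45, 37.18]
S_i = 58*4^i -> [58, 232, 928, 3712, 14848]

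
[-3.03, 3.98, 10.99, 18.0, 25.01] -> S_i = -3.03 + 7.01*i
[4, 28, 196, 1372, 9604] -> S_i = 4*7^i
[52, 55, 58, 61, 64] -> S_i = 52 + 3*i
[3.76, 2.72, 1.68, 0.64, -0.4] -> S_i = 3.76 + -1.04*i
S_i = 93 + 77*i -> [93, 170, 247, 324, 401]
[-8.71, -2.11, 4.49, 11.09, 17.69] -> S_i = -8.71 + 6.60*i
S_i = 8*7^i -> [8, 56, 392, 2744, 19208]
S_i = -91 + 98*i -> [-91, 7, 105, 203, 301]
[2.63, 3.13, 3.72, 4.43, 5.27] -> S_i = 2.63*1.19^i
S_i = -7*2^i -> [-7, -14, -28, -56, -112]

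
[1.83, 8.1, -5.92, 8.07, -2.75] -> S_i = Random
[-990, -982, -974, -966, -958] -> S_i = -990 + 8*i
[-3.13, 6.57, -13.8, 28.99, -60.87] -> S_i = -3.13*(-2.10)^i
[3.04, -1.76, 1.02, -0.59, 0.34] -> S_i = 3.04*(-0.58)^i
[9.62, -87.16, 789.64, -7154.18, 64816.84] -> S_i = 9.62*(-9.06)^i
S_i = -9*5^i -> [-9, -45, -225, -1125, -5625]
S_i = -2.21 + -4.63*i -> [-2.21, -6.84, -11.47, -16.1, -20.73]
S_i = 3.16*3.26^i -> [3.16, 10.3, 33.58, 109.48, 356.91]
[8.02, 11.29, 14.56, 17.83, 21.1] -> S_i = 8.02 + 3.27*i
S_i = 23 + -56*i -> [23, -33, -89, -145, -201]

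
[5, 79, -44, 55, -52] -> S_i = Random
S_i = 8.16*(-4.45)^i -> [8.16, -36.31, 161.59, -719.07, 3199.85]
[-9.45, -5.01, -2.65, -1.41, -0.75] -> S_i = -9.45*0.53^i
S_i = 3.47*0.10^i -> [3.47, 0.35, 0.03, 0.0, 0.0]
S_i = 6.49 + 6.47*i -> [6.49, 12.96, 19.43, 25.9, 32.37]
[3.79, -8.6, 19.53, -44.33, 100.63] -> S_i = 3.79*(-2.27)^i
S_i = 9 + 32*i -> [9, 41, 73, 105, 137]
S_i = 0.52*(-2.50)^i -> [0.52, -1.3, 3.25, -8.12, 20.31]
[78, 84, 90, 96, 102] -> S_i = 78 + 6*i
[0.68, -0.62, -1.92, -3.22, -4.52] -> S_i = 0.68 + -1.30*i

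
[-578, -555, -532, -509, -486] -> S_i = -578 + 23*i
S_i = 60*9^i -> [60, 540, 4860, 43740, 393660]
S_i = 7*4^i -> [7, 28, 112, 448, 1792]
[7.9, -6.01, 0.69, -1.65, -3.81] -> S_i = Random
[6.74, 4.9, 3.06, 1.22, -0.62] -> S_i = 6.74 + -1.84*i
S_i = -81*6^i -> [-81, -486, -2916, -17496, -104976]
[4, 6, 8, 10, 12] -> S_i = 4 + 2*i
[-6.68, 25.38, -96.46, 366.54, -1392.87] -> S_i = -6.68*(-3.80)^i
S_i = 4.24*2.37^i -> [4.24, 10.05, 23.82, 56.44, 133.77]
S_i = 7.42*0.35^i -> [7.42, 2.6, 0.91, 0.32, 0.11]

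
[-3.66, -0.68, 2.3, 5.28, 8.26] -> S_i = -3.66 + 2.98*i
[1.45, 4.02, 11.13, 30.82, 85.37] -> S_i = 1.45*2.77^i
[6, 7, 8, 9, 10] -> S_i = 6 + 1*i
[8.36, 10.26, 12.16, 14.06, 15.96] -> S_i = 8.36 + 1.90*i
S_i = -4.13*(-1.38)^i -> [-4.13, 5.7, -7.87, 10.85, -14.98]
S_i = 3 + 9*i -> [3, 12, 21, 30, 39]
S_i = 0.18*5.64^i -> [0.18, 1.02, 5.73, 32.29, 182.13]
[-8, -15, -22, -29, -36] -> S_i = -8 + -7*i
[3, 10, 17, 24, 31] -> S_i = 3 + 7*i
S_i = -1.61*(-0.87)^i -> [-1.61, 1.4, -1.22, 1.06, -0.92]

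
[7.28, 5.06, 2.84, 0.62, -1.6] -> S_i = 7.28 + -2.22*i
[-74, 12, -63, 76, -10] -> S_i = Random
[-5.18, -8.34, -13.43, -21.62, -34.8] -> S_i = -5.18*1.61^i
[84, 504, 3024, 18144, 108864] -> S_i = 84*6^i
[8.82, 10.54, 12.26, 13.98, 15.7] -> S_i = 8.82 + 1.72*i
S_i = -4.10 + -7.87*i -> [-4.1, -11.97, -19.84, -27.71, -35.58]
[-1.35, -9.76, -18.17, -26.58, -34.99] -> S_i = -1.35 + -8.41*i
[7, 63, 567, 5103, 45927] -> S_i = 7*9^i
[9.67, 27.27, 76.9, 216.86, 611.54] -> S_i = 9.67*2.82^i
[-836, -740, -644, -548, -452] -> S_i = -836 + 96*i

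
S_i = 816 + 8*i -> [816, 824, 832, 840, 848]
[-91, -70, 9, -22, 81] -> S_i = Random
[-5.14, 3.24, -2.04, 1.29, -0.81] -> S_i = -5.14*(-0.63)^i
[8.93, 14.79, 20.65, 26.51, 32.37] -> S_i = 8.93 + 5.86*i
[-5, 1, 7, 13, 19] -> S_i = -5 + 6*i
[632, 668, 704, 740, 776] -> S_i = 632 + 36*i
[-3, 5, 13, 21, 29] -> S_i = -3 + 8*i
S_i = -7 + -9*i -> [-7, -16, -25, -34, -43]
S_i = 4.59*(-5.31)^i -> [4.59, -24.37, 129.42, -687.22, 3649.14]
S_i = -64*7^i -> [-64, -448, -3136, -21952, -153664]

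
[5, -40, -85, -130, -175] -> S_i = 5 + -45*i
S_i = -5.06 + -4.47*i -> [-5.06, -9.53, -14.0, -18.47, -22.94]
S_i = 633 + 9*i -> [633, 642, 651, 660, 669]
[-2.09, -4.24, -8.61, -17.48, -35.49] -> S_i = -2.09*2.03^i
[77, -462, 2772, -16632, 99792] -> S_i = 77*-6^i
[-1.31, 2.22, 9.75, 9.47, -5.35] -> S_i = Random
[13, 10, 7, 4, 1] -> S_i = 13 + -3*i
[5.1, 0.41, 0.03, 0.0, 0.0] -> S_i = 5.10*0.08^i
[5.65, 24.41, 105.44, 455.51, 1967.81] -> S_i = 5.65*4.32^i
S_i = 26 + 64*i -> [26, 90, 154, 218, 282]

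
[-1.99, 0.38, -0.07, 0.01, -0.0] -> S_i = -1.99*(-0.19)^i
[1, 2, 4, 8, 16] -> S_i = 1*2^i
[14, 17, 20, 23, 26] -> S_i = 14 + 3*i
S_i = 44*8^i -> [44, 352, 2816, 22528, 180224]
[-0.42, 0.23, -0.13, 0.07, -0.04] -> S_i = -0.42*(-0.55)^i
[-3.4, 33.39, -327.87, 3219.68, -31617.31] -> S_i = -3.40*(-9.82)^i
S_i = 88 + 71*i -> [88, 159, 230, 301, 372]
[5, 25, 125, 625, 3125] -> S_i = 5*5^i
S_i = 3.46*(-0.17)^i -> [3.46, -0.59, 0.1, -0.02, 0.0]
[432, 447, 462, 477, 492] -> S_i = 432 + 15*i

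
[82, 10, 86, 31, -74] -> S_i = Random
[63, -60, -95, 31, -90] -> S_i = Random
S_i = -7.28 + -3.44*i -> [-7.28, -10.72, -14.16, -17.6, -21.04]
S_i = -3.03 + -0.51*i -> [-3.03, -3.54, -4.05, -4.56, -5.07]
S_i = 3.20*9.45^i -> [3.2, 30.24, 285.77, 2700.51, 25519.8]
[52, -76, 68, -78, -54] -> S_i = Random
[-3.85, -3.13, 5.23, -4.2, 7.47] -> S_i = Random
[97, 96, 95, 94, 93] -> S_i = 97 + -1*i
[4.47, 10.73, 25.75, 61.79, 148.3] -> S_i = 4.47*2.40^i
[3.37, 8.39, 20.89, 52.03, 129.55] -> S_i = 3.37*2.49^i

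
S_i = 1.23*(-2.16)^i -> [1.23, -2.66, 5.74, -12.4, 26.77]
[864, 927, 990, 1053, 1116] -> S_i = 864 + 63*i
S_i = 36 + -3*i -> [36, 33, 30, 27, 24]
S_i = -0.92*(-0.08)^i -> [-0.92, 0.07, -0.01, 0.0, -0.0]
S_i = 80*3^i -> [80, 240, 720, 2160, 6480]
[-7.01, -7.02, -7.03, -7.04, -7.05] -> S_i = -7.01 + -0.01*i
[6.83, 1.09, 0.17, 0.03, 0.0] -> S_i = 6.83*0.16^i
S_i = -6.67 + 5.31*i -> [-6.67, -1.36, 3.95, 9.26, 14.57]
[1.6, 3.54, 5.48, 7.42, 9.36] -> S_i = 1.60 + 1.94*i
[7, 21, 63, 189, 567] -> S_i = 7*3^i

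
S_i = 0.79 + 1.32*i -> [0.79, 2.11, 3.43, 4.75, 6.07]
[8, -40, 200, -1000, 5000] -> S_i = 8*-5^i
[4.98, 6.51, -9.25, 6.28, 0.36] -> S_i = Random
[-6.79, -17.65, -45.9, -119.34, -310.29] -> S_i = -6.79*2.60^i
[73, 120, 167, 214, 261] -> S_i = 73 + 47*i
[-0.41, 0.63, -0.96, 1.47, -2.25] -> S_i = -0.41*(-1.53)^i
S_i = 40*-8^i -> [40, -320, 2560, -20480, 163840]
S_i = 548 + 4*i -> [548, 552, 556, 560, 564]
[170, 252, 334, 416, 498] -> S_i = 170 + 82*i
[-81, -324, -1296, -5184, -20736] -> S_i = -81*4^i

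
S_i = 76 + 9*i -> [76, 85, 94, 103, 112]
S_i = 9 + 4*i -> [9, 13, 17, 21, 25]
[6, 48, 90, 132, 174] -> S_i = 6 + 42*i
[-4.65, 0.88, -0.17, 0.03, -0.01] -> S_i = -4.65*(-0.19)^i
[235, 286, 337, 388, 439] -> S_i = 235 + 51*i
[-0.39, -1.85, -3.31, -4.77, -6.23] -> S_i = -0.39 + -1.46*i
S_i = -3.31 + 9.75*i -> [-3.31, 6.44, 16.19, 25.94, 35.69]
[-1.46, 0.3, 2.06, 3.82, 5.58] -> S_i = -1.46 + 1.76*i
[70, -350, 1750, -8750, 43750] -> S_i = 70*-5^i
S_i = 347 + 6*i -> [347, 353, 359, 365, 371]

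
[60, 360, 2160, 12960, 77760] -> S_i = 60*6^i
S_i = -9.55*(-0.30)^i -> [-9.55, 2.86, -0.86, 0.26, -0.08]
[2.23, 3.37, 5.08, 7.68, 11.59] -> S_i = 2.23*1.51^i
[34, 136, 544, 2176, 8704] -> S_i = 34*4^i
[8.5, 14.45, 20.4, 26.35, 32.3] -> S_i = 8.50 + 5.95*i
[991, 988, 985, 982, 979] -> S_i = 991 + -3*i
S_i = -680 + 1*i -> [-680, -679, -678, -677, -676]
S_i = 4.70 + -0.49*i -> [4.7, 4.21, 3.72, 3.23, 2.74]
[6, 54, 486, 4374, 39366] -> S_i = 6*9^i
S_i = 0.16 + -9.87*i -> [0.16, -9.71, -19.58, -29.45, -39.32]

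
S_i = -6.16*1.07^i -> [-6.16, -6.59, -7.05, -7.55, -8.07]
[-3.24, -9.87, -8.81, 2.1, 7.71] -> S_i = Random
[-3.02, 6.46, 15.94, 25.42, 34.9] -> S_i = -3.02 + 9.48*i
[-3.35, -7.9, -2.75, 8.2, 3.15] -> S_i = Random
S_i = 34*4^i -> [34, 136, 544, 2176, 8704]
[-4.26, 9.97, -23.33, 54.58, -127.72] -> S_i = -4.26*(-2.34)^i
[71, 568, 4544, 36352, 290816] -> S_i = 71*8^i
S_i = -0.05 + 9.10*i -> [-0.05, 9.05, 18.15, 27.25, 36.35]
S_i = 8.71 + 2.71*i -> [8.71, 11.42, 14.13, 16.84, 19.55]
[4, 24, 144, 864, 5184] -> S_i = 4*6^i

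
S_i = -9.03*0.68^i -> [-9.03, -6.14, -4.18, -2.84, -1.93]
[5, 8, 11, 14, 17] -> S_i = 5 + 3*i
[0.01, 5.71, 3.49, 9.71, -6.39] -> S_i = Random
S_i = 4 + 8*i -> [4, 12, 20, 28, 36]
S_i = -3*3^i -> [-3, -9, -27, -81, -243]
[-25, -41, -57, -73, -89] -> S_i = -25 + -16*i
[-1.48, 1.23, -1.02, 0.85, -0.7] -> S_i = -1.48*(-0.83)^i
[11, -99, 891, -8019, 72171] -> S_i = 11*-9^i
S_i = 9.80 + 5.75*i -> [9.8, 15.55, 21.3, 27.05, 32.8]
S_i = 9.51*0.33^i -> [9.51, 3.14, 1.04, 0.34, 0.11]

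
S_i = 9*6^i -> [9, 54, 324, 1944, 11664]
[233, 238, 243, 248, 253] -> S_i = 233 + 5*i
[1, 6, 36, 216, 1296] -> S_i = 1*6^i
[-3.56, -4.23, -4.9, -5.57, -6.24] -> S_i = -3.56 + -0.67*i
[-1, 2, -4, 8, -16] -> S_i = -1*-2^i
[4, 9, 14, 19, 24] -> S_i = 4 + 5*i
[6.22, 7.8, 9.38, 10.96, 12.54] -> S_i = 6.22 + 1.58*i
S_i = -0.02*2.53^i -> [-0.02, -0.05, -0.13, -0.32, -0.82]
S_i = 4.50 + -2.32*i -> [4.5, 2.18, -0.14, -2.46, -4.78]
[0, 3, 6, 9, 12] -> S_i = 0 + 3*i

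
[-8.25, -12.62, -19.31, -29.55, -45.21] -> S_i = -8.25*1.53^i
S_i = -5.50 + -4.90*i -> [-5.5, -10.4, -15.3, -20.2, -25.1]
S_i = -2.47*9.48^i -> [-2.47, -23.42, -221.98, -2104.37, -19949.42]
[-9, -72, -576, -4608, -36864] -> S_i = -9*8^i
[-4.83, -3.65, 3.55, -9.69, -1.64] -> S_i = Random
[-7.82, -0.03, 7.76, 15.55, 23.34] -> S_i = -7.82 + 7.79*i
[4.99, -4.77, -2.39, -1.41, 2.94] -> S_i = Random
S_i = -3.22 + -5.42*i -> [-3.22, -8.64, -14.06, -19.48, -24.9]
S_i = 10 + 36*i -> [10, 46, 82, 118, 154]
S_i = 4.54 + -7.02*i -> [4.54, -2.48, -9.5, -16.52, -23.54]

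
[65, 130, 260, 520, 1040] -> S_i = 65*2^i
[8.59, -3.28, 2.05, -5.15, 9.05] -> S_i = Random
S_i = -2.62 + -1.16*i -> [-2.62, -3.78, -4.94, -6.1, -7.26]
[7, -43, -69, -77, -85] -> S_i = Random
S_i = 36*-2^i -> [36, -72, 144, -288, 576]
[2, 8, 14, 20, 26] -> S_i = 2 + 6*i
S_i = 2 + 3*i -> [2, 5, 8, 11, 14]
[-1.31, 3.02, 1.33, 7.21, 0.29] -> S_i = Random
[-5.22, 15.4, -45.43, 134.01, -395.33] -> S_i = -5.22*(-2.95)^i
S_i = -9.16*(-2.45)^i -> [-9.16, 22.44, -54.98, 134.71, -330.03]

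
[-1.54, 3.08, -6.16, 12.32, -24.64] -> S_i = -1.54*(-2.00)^i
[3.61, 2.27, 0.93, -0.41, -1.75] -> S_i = 3.61 + -1.34*i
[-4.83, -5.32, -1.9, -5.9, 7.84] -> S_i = Random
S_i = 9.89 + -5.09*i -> [9.89, 4.8, -0.29, -5.38, -10.47]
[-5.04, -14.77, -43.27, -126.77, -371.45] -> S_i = -5.04*2.93^i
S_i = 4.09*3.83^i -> [4.09, 15.66, 60.0, 229.78, 880.07]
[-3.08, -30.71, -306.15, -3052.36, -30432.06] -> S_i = -3.08*9.97^i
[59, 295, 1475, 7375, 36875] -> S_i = 59*5^i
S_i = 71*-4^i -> [71, -284, 1136, -4544, 18176]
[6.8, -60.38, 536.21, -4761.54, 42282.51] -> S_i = 6.80*(-8.88)^i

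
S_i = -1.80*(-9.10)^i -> [-1.8, 16.38, -149.06, 1356.43, -12343.49]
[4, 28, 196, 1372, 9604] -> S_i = 4*7^i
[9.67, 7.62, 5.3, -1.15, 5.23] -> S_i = Random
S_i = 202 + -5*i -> [202, 197, 192, 187, 182]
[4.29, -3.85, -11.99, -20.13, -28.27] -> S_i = 4.29 + -8.14*i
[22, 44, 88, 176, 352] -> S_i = 22*2^i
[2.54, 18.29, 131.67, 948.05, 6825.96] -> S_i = 2.54*7.20^i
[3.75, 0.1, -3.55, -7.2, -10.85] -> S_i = 3.75 + -3.65*i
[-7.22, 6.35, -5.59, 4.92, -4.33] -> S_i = -7.22*(-0.88)^i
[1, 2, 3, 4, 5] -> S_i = 1 + 1*i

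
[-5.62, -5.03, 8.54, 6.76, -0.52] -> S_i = Random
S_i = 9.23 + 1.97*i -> [9.23, 11.2, 13.17, 15.14, 17.11]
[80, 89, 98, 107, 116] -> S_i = 80 + 9*i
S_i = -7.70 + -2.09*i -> [-7.7, -9.79, -11.88, -13.97, -16.06]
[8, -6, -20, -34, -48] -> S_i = 8 + -14*i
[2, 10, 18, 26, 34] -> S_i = 2 + 8*i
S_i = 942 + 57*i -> [942, 999, 1056, 1113, 1170]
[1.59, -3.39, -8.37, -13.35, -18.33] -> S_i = 1.59 + -4.98*i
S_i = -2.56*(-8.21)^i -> [-2.56, 21.02, -172.55, 1416.67, -11630.88]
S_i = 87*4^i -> [87, 348, 1392, 5568, 22272]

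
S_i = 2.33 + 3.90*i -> [2.33, 6.23, 10.13, 14.03, 17.93]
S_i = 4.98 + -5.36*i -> [4.98, -0.38, -5.74, -11.1, -16.46]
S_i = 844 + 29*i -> [844, 873, 902, 931, 960]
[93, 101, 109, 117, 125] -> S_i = 93 + 8*i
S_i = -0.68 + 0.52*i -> [-0.68, -0.16, 0.36, 0.88, 1.4]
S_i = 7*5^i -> [7, 35, 175, 875, 4375]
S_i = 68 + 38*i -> [68, 106, 144, 182, 220]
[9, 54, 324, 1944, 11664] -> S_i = 9*6^i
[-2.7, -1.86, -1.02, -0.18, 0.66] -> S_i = -2.70 + 0.84*i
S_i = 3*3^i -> [3, 9, 27, 81, 243]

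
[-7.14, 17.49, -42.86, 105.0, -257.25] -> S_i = -7.14*(-2.45)^i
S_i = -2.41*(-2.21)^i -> [-2.41, 5.33, -11.77, 26.01, -57.49]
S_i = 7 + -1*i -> [7, 6, 5, 4, 3]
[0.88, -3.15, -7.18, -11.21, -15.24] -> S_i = 0.88 + -4.03*i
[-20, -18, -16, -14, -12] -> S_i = -20 + 2*i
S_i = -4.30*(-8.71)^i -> [-4.3, 37.45, -326.22, 2841.34, -24748.06]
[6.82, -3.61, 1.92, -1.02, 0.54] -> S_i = 6.82*(-0.53)^i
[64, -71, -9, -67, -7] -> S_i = Random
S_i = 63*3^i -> [63, 189, 567, 1701, 5103]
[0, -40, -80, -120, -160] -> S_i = 0 + -40*i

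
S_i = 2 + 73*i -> [2, 75, 148, 221, 294]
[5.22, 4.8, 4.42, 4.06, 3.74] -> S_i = 5.22*0.92^i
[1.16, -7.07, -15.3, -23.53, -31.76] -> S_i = 1.16 + -8.23*i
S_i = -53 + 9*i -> [-53, -44, -35, -26, -17]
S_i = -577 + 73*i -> [-577, -504, -431, -358, -285]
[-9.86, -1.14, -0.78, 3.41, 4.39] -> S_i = Random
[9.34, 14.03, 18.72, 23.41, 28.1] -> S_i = 9.34 + 4.69*i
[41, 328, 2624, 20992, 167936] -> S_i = 41*8^i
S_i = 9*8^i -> [9, 72, 576, 4608, 36864]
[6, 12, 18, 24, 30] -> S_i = 6 + 6*i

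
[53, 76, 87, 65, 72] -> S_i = Random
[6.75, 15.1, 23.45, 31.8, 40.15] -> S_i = 6.75 + 8.35*i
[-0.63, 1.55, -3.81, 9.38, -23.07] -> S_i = -0.63*(-2.46)^i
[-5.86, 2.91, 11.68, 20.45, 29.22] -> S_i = -5.86 + 8.77*i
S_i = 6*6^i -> [6, 36, 216, 1296, 7776]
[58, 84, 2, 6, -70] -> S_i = Random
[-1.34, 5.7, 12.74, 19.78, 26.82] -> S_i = -1.34 + 7.04*i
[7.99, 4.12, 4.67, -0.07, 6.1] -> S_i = Random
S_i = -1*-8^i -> [-1, 8, -64, 512, -4096]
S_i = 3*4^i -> [3, 12, 48, 192, 768]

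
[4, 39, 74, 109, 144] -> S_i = 4 + 35*i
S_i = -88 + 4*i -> [-88, -84, -80, -76, -72]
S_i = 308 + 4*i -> [308, 312, 316, 320, 324]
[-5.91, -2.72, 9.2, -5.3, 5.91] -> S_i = Random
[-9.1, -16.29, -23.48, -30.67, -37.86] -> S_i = -9.10 + -7.19*i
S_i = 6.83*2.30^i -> [6.83, 15.71, 36.13, 83.1, 191.13]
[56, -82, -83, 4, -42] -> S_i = Random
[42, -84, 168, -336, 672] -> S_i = 42*-2^i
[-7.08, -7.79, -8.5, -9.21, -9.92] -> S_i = -7.08 + -0.71*i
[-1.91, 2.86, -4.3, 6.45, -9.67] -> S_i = -1.91*(-1.50)^i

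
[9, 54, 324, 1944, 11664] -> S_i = 9*6^i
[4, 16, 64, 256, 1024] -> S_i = 4*4^i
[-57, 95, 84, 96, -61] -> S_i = Random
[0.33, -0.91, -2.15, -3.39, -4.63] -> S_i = 0.33 + -1.24*i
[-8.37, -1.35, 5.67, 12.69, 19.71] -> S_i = -8.37 + 7.02*i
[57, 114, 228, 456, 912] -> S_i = 57*2^i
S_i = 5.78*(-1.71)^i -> [5.78, -9.88, 16.9, -28.9, 49.42]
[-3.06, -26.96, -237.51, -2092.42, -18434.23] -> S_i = -3.06*8.81^i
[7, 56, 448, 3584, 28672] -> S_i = 7*8^i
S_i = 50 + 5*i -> [50, 55, 60, 65, 70]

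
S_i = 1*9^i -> [1, 9, 81, 729, 6561]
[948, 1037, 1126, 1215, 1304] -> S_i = 948 + 89*i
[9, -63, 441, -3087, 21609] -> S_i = 9*-7^i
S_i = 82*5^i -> [82, 410, 2050, 10250, 51250]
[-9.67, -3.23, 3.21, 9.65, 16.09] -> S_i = -9.67 + 6.44*i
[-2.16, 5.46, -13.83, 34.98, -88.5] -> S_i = -2.16*(-2.53)^i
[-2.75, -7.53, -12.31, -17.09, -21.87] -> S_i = -2.75 + -4.78*i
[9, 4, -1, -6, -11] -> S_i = 9 + -5*i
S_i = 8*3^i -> [8, 24, 72, 216, 648]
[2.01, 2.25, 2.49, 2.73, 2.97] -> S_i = 2.01 + 0.24*i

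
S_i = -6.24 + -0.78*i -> [-6.24, -7.02, -7.8, -8.58, -9.36]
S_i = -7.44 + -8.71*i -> [-7.44, -16.15, -24.86, -33.57, -42.28]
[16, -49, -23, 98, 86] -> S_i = Random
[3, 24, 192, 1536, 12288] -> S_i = 3*8^i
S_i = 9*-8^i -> [9, -72, 576, -4608, 36864]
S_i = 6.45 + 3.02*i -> [6.45, 9.47, 12.49, 15.51, 18.53]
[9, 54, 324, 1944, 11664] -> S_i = 9*6^i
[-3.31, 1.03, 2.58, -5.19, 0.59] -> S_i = Random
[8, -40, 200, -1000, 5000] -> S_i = 8*-5^i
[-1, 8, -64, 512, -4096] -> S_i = -1*-8^i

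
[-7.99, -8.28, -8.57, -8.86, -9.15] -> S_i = -7.99 + -0.29*i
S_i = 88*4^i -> [88, 352, 1408, 5632, 22528]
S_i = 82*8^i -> [82, 656, 5248, 41984, 335872]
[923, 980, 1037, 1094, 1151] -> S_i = 923 + 57*i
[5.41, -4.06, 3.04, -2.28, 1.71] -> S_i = 5.41*(-0.75)^i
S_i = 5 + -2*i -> [5, 3, 1, -1, -3]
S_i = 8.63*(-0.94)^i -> [8.63, -8.11, 7.63, -7.17, 6.74]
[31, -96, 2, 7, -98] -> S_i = Random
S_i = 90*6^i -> [90, 540, 3240, 19440, 116640]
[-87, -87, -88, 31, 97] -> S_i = Random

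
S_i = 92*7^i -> [92, 644, 4508, 31556, 220892]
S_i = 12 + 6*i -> [12, 18, 24, 30, 36]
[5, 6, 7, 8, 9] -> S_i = 5 + 1*i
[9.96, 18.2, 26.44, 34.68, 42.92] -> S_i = 9.96 + 8.24*i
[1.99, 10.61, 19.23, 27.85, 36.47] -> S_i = 1.99 + 8.62*i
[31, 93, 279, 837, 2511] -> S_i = 31*3^i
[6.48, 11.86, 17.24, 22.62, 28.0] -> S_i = 6.48 + 5.38*i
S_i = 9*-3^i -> [9, -27, 81, -243, 729]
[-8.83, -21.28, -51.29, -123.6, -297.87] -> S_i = -8.83*2.41^i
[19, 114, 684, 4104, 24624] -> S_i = 19*6^i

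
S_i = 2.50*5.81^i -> [2.5, 14.52, 84.39, 490.31, 2848.69]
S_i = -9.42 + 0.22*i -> [-9.42, -9.2, -8.98, -8.76, -8.54]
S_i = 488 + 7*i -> [488, 495, 502, 509, 516]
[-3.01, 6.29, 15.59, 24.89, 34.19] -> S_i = -3.01 + 9.30*i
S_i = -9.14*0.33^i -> [-9.14, -3.02, -1.0, -0.33, -0.11]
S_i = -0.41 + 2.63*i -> [-0.41, 2.22, 4.85, 7.48, 10.11]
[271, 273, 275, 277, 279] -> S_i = 271 + 2*i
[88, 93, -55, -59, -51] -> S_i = Random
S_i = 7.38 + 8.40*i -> [7.38, 15.78, 24.18, 32.58, 40.98]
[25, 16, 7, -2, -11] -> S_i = 25 + -9*i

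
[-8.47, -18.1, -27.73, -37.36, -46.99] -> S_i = -8.47 + -9.63*i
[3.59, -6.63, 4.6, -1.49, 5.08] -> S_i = Random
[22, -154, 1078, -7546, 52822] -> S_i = 22*-7^i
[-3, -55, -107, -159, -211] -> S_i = -3 + -52*i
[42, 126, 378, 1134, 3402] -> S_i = 42*3^i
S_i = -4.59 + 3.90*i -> [-4.59, -0.69, 3.21, 7.11, 11.01]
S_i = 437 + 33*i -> [437, 470, 503, 536, 569]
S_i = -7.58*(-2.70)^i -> [-7.58, 20.47, -55.26, 149.2, -402.83]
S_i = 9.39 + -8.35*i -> [9.39, 1.04, -7.31, -15.66, -24.01]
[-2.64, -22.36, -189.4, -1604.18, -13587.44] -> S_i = -2.64*8.47^i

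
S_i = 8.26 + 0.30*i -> [8.26, 8.56, 8.86, 9.16, 9.46]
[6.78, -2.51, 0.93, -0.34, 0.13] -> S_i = 6.78*(-0.37)^i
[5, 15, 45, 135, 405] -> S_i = 5*3^i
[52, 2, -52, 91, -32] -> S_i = Random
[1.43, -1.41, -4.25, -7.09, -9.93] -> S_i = 1.43 + -2.84*i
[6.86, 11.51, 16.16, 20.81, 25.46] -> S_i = 6.86 + 4.65*i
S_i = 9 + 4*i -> [9, 13, 17, 21, 25]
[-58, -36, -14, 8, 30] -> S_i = -58 + 22*i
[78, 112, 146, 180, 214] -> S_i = 78 + 34*i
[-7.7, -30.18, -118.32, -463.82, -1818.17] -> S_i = -7.70*3.92^i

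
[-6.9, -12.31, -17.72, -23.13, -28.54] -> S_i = -6.90 + -5.41*i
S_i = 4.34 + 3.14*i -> [4.34, 7.48, 10.62, 13.76, 16.9]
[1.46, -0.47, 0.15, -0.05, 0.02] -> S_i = 1.46*(-0.32)^i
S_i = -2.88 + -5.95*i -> [-2.88, -8.83, -14.78, -20.73, -26.68]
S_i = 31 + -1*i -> [31, 30, 29, 28, 27]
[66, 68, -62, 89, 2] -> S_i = Random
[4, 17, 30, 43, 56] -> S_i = 4 + 13*i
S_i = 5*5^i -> [5, 25, 125, 625, 3125]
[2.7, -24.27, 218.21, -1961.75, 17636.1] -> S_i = 2.70*(-8.99)^i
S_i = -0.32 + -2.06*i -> [-0.32, -2.38, -4.44, -6.5, -8.56]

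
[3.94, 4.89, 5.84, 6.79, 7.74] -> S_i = 3.94 + 0.95*i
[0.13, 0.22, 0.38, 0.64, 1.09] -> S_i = 0.13*1.70^i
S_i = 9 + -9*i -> [9, 0, -9, -18, -27]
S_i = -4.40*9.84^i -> [-4.4, -43.3, -426.03, -4192.16, -41250.87]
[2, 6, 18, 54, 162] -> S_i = 2*3^i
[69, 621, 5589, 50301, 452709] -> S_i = 69*9^i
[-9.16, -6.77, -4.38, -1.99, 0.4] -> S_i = -9.16 + 2.39*i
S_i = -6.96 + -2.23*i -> [-6.96, -9.19, -11.42, -13.65, -15.88]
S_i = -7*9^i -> [-7, -63, -567, -5103, -45927]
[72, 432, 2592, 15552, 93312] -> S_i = 72*6^i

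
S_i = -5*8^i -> [-5, -40, -320, -2560, -20480]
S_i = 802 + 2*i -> [802, 804, 806, 808, 810]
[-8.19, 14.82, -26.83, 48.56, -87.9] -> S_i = -8.19*(-1.81)^i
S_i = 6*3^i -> [6, 18, 54, 162, 486]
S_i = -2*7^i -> [-2, -14, -98, -686, -4802]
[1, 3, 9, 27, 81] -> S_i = 1*3^i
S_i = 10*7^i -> [10, 70, 490, 3430, 24010]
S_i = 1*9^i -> [1, 9, 81, 729, 6561]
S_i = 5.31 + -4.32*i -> [5.31, 0.99, -3.33, -7.65, -11.97]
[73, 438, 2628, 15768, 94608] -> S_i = 73*6^i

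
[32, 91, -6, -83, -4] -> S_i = Random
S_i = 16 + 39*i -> [16, 55, 94, 133, 172]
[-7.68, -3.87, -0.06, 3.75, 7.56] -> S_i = -7.68 + 3.81*i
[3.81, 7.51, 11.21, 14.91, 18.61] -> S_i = 3.81 + 3.70*i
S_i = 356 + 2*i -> [356, 358, 360, 362, 364]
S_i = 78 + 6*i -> [78, 84, 90, 96, 102]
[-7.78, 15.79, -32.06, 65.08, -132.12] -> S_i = -7.78*(-2.03)^i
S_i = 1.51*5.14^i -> [1.51, 7.76, 39.89, 205.05, 1053.97]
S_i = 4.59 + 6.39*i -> [4.59, 10.98, 17.37, 23.76, 30.15]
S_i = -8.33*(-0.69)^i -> [-8.33, 5.75, -3.97, 2.74, -1.89]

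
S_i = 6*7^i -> [6, 42, 294, 2058, 14406]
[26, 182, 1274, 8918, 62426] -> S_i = 26*7^i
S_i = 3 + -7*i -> [3, -4, -11, -18, -25]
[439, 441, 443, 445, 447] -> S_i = 439 + 2*i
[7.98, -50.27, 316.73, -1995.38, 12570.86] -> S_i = 7.98*(-6.30)^i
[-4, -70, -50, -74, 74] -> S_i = Random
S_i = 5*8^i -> [5, 40, 320, 2560, 20480]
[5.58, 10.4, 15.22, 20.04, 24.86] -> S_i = 5.58 + 4.82*i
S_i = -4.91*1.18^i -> [-4.91, -5.79, -6.84, -8.07, -9.52]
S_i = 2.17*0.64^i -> [2.17, 1.39, 0.89, 0.57, 0.36]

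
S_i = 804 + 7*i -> [804, 811, 818, 825, 832]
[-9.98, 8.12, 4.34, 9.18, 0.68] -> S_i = Random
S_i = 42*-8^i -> [42, -336, 2688, -21504, 172032]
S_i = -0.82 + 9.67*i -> [-0.82, 8.85, 18.52, 28.19, 37.86]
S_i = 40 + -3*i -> [40, 37, 34, 31, 28]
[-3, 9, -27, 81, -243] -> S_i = -3*-3^i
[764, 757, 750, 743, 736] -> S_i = 764 + -7*i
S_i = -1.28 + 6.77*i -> [-1.28, 5.49, 12.26, 19.03, 25.8]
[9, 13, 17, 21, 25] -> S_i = 9 + 4*i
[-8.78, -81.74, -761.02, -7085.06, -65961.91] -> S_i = -8.78*9.31^i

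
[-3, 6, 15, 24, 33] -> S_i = -3 + 9*i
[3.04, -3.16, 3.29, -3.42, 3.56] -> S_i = 3.04*(-1.04)^i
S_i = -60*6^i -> [-60, -360, -2160, -12960, -77760]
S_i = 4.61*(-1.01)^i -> [4.61, -4.66, 4.7, -4.75, 4.8]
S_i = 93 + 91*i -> [93, 184, 275, 366, 457]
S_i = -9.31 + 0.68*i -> [-9.31, -8.63, -7.95, -7.27, -6.59]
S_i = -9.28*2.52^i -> [-9.28, -23.39, -58.93, -148.51, -374.24]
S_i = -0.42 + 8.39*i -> [-0.42, 7.97, 16.36, 24.75, 33.14]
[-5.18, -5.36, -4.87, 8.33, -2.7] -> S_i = Random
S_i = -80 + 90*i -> [-80, 10, 100, 190, 280]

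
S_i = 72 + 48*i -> [72, 120, 168, 216, 264]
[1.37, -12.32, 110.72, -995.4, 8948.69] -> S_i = 1.37*(-8.99)^i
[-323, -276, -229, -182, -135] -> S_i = -323 + 47*i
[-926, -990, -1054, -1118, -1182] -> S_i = -926 + -64*i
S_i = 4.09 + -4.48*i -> [4.09, -0.39, -4.87, -9.35, -13.83]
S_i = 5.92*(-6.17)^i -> [5.92, -36.53, 225.37, -1390.52, 8579.51]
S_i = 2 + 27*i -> [2, 29, 56, 83, 110]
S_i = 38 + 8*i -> [38, 46, 54, 62, 70]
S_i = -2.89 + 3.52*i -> [-2.89, 0.63, 4.15, 7.67, 11.19]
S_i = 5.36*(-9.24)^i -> [5.36, -49.53, 457.62, -4228.45, 39070.83]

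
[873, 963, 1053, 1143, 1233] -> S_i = 873 + 90*i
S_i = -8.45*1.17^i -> [-8.45, -9.89, -11.57, -13.53, -15.83]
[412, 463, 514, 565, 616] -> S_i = 412 + 51*i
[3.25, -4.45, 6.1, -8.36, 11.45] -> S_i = 3.25*(-1.37)^i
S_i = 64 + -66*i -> [64, -2, -68, -134, -200]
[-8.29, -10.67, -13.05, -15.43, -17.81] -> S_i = -8.29 + -2.38*i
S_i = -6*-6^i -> [-6, 36, -216, 1296, -7776]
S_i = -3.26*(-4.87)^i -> [-3.26, 15.88, -77.32, 376.53, -1833.72]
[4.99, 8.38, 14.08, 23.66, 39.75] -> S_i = 4.99*1.68^i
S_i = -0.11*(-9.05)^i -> [-0.11, 1.0, -9.01, 81.53, -737.88]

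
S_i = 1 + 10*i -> [1, 11, 21, 31, 41]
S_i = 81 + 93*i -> [81, 174, 267, 360, 453]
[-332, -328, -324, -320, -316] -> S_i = -332 + 4*i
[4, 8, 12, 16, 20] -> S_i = 4 + 4*i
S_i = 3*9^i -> [3, 27, 243, 2187, 19683]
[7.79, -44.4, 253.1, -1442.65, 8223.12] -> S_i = 7.79*(-5.70)^i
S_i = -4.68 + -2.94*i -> [-4.68, -7.62, -10.56, -13.5, -16.44]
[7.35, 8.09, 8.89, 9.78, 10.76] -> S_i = 7.35*1.10^i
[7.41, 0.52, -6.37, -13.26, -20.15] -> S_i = 7.41 + -6.89*i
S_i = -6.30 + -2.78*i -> [-6.3, -9.08, -11.86, -14.64, -17.42]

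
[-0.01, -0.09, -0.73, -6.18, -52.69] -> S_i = -0.01*8.52^i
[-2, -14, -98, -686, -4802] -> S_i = -2*7^i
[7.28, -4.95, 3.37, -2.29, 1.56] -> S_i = 7.28*(-0.68)^i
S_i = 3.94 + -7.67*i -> [3.94, -3.73, -11.4, -19.07, -26.74]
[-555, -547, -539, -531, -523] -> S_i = -555 + 8*i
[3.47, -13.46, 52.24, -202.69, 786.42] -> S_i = 3.47*(-3.88)^i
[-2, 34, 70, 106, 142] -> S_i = -2 + 36*i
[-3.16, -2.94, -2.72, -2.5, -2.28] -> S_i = -3.16 + 0.22*i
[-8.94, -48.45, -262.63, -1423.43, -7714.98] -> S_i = -8.94*5.42^i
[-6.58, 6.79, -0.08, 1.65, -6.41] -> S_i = Random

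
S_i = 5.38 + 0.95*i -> [5.38, 6.33, 7.28, 8.23, 9.18]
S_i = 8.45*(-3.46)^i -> [8.45, -29.24, 101.16, -350.01, 1211.05]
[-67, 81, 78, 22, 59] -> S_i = Random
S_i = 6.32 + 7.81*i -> [6.32, 14.13, 21.94, 29.75, 37.56]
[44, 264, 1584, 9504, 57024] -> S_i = 44*6^i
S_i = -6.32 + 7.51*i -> [-6.32, 1.19, 8.7, 16.21, 23.72]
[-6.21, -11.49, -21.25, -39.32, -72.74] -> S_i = -6.21*1.85^i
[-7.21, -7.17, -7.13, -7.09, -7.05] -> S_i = -7.21 + 0.04*i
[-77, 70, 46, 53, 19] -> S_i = Random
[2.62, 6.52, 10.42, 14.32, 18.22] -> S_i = 2.62 + 3.90*i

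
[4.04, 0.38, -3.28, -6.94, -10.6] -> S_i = 4.04 + -3.66*i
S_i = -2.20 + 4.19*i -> [-2.2, 1.99, 6.18, 10.37, 14.56]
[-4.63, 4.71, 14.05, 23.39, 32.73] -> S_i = -4.63 + 9.34*i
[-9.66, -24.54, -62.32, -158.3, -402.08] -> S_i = -9.66*2.54^i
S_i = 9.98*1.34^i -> [9.98, 13.37, 17.92, 24.01, 32.18]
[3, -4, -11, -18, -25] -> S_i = 3 + -7*i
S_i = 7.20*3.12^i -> [7.2, 22.46, 70.09, 218.67, 682.26]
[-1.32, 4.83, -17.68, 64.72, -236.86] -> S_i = -1.32*(-3.66)^i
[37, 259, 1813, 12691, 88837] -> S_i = 37*7^i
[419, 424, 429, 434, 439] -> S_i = 419 + 5*i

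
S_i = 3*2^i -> [3, 6, 12, 24, 48]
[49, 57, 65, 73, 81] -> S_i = 49 + 8*i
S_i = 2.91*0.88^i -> [2.91, 2.56, 2.25, 1.98, 1.75]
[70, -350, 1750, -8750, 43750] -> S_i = 70*-5^i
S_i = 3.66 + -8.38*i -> [3.66, -4.72, -13.1, -21.48, -29.86]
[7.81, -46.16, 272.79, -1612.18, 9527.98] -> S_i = 7.81*(-5.91)^i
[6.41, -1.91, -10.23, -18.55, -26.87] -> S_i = 6.41 + -8.32*i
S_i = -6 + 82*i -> [-6, 76, 158, 240, 322]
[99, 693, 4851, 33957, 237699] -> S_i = 99*7^i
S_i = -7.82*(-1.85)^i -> [-7.82, 14.47, -26.76, 49.51, -91.6]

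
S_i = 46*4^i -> [46, 184, 736, 2944, 11776]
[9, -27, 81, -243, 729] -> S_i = 9*-3^i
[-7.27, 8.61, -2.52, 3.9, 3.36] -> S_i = Random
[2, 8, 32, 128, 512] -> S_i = 2*4^i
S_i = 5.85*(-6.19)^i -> [5.85, -36.21, 224.15, -1387.48, 8588.52]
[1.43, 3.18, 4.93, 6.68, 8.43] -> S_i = 1.43 + 1.75*i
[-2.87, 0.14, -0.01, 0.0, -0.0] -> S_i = -2.87*(-0.05)^i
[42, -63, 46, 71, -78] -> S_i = Random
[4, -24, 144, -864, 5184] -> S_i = 4*-6^i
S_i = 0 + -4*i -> [0, -4, -8, -12, -16]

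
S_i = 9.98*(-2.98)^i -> [9.98, -29.74, 88.63, -264.11, 787.04]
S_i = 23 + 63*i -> [23, 86, 149, 212, 275]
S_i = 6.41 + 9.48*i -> [6.41, 15.89, 25.37, 34.85, 44.33]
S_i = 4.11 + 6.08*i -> [4.11, 10.19, 16.27, 22.35, 28.43]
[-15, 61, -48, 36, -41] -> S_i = Random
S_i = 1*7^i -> [1, 7, 49, 343, 2401]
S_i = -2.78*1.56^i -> [-2.78, -4.34, -6.77, -10.55, -16.46]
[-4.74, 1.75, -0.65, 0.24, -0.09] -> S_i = -4.74*(-0.37)^i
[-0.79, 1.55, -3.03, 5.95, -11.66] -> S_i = -0.79*(-1.96)^i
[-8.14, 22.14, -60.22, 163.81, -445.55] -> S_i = -8.14*(-2.72)^i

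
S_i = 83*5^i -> [83, 415, 2075, 10375, 51875]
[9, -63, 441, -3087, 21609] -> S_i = 9*-7^i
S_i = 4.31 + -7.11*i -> [4.31, -2.8, -9.91, -17.02, -24.13]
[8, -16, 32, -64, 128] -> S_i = 8*-2^i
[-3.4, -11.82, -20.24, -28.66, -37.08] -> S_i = -3.40 + -8.42*i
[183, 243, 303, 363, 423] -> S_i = 183 + 60*i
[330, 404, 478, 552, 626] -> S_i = 330 + 74*i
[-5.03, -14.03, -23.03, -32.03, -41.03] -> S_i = -5.03 + -9.00*i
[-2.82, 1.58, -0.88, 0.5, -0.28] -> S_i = -2.82*(-0.56)^i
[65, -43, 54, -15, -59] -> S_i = Random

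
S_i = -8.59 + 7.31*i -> [-8.59, -1.28, 6.03, 13.34, 20.65]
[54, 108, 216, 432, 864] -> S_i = 54*2^i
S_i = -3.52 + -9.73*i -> [-3.52, -13.25, -22.98, -32.71, -42.44]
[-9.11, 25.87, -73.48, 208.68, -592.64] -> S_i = -9.11*(-2.84)^i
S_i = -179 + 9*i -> [-179, -170, -161, -152, -143]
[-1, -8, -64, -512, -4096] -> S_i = -1*8^i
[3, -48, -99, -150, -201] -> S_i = 3 + -51*i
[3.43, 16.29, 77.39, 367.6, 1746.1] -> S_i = 3.43*4.75^i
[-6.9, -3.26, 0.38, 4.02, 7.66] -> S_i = -6.90 + 3.64*i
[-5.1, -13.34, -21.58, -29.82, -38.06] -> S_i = -5.10 + -8.24*i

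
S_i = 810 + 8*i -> [810, 818, 826, 834, 842]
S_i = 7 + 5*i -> [7, 12, 17, 22, 27]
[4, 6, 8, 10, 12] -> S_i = 4 + 2*i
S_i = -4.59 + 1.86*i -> [-4.59, -2.73, -0.87, 0.99, 2.85]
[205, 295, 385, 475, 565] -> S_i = 205 + 90*i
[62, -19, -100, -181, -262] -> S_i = 62 + -81*i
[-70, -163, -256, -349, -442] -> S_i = -70 + -93*i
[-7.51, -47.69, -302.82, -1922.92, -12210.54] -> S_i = -7.51*6.35^i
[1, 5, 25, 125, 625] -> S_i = 1*5^i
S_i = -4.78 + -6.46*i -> [-4.78, -11.24, -17.7, -24.16, -30.62]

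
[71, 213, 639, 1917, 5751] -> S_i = 71*3^i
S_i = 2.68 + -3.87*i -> [2.68, -1.19, -5.06, -8.93, -12.8]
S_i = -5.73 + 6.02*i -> [-5.73, 0.29, 6.31, 12.33, 18.35]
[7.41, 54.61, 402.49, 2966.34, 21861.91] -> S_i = 7.41*7.37^i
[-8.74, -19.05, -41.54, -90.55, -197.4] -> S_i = -8.74*2.18^i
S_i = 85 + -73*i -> [85, 12, -61, -134, -207]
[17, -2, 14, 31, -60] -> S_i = Random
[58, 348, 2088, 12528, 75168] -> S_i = 58*6^i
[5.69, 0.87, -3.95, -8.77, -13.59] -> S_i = 5.69 + -4.82*i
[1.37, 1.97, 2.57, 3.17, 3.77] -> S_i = 1.37 + 0.60*i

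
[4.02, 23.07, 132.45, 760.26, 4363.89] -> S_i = 4.02*5.74^i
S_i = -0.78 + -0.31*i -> [-0.78, -1.09, -1.4, -1.71, -2.02]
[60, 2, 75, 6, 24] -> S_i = Random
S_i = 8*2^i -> [8, 16, 32, 64, 128]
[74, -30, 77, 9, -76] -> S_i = Random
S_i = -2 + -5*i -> [-2, -7, -12, -17, -22]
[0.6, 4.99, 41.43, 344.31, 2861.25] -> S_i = 0.60*8.31^i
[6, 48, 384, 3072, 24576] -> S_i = 6*8^i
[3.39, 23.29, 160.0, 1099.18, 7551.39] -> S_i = 3.39*6.87^i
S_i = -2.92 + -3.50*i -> [-2.92, -6.42, -9.92, -13.42, -16.92]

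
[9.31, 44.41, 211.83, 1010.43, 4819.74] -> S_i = 9.31*4.77^i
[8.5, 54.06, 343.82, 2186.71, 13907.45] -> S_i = 8.50*6.36^i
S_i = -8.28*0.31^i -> [-8.28, -2.57, -0.8, -0.25, -0.08]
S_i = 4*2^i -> [4, 8, 16, 32, 64]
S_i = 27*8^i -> [27, 216, 1728, 13824, 110592]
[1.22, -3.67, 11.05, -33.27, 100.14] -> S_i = 1.22*(-3.01)^i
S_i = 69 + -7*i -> [69, 62, 55, 48, 41]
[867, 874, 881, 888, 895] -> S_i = 867 + 7*i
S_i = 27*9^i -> [27, 243, 2187, 19683, 177147]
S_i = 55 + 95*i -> [55, 150, 245, 340, 435]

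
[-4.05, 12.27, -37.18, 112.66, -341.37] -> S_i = -4.05*(-3.03)^i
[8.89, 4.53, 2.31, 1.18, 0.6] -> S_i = 8.89*0.51^i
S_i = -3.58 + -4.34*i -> [-3.58, -7.92, -12.26, -16.6, -20.94]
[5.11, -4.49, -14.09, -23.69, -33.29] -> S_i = 5.11 + -9.60*i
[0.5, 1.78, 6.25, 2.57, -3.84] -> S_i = Random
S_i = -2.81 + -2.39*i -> [-2.81, -5.2, -7.59, -9.98, -12.37]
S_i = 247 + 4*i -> [247, 251, 255, 259, 263]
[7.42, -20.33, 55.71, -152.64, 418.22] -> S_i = 7.42*(-2.74)^i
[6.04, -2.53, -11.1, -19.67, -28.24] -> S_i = 6.04 + -8.57*i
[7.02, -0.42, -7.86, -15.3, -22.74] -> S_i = 7.02 + -7.44*i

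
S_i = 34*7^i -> [34, 238, 1666, 11662, 81634]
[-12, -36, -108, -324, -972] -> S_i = -12*3^i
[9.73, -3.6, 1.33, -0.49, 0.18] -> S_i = 9.73*(-0.37)^i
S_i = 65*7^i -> [65, 455, 3185, 22295, 156065]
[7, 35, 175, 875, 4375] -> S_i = 7*5^i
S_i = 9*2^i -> [9, 18, 36, 72, 144]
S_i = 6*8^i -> [6, 48, 384, 3072, 24576]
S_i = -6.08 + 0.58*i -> [-6.08, -5.5, -4.92, -4.34, -3.76]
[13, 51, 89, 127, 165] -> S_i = 13 + 38*i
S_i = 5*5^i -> [5, 25, 125, 625, 3125]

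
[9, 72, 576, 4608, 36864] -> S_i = 9*8^i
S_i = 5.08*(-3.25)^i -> [5.08, -16.51, 53.66, -174.39, 566.76]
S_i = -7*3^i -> [-7, -21, -63, -189, -567]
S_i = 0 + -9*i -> [0, -9, -18, -27, -36]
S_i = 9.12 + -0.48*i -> [9.12, 8.64, 8.16, 7.68, 7.2]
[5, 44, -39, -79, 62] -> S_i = Random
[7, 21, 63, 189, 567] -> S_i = 7*3^i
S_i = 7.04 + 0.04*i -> [7.04, 7.08, 7.12, 7.16, 7.2]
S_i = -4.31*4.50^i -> [-4.31, -19.4, -87.28, -392.75, -1767.37]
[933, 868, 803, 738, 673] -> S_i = 933 + -65*i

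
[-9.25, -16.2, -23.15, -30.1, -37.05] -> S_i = -9.25 + -6.95*i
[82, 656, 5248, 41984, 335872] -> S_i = 82*8^i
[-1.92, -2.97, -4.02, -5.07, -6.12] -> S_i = -1.92 + -1.05*i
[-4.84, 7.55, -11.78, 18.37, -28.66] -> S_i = -4.84*(-1.56)^i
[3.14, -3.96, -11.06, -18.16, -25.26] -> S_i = 3.14 + -7.10*i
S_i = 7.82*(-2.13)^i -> [7.82, -16.66, 35.48, -75.57, 160.96]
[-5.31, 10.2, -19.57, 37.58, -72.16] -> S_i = -5.31*(-1.92)^i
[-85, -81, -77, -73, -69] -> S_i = -85 + 4*i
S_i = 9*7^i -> [9, 63, 441, 3087, 21609]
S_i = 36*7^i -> [36, 252, 1764, 12348, 86436]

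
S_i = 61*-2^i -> [61, -122, 244, -488, 976]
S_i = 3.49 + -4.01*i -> [3.49, -0.52, -4.53, -8.54, -12.55]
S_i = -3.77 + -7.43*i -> [-3.77, -11.2, -18.63, -26.06, -33.49]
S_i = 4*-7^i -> [4, -28, 196, -1372, 9604]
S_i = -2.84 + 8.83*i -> [-2.84, 5.99, 14.82, 23.65, 32.48]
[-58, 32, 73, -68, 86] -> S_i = Random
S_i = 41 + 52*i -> [41, 93, 145, 197, 249]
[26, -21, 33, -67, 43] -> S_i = Random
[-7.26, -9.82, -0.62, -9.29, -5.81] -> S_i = Random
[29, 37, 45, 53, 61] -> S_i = 29 + 8*i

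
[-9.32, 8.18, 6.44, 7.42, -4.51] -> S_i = Random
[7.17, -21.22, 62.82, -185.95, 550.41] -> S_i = 7.17*(-2.96)^i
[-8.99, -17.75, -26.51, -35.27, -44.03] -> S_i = -8.99 + -8.76*i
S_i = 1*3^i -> [1, 3, 9, 27, 81]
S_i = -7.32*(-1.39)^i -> [-7.32, 10.17, -14.14, 19.66, -27.33]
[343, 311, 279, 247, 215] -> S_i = 343 + -32*i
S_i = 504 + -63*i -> [504, 441, 378, 315, 252]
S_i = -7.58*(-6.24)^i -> [-7.58, 47.3, -295.15, 1841.72, -11492.32]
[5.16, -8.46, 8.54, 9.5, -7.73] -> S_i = Random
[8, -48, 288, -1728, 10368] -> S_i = 8*-6^i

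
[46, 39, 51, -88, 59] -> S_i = Random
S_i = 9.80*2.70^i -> [9.8, 26.46, 71.44, 192.89, 520.81]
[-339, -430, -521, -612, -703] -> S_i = -339 + -91*i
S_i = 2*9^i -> [2, 18, 162, 1458, 13122]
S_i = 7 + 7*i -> [7, 14, 21, 28, 35]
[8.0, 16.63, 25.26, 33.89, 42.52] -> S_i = 8.00 + 8.63*i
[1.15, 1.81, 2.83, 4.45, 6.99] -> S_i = 1.15*1.57^i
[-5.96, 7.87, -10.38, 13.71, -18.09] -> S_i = -5.96*(-1.32)^i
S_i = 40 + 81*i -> [40, 121, 202, 283, 364]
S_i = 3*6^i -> [3, 18, 108, 648, 3888]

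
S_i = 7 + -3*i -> [7, 4, 1, -2, -5]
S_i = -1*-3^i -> [-1, 3, -9, 27, -81]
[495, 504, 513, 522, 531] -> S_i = 495 + 9*i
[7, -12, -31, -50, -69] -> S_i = 7 + -19*i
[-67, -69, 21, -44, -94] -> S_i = Random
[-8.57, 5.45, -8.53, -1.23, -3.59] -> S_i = Random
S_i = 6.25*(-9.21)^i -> [6.25, -57.56, 530.15, -4882.69, 44969.55]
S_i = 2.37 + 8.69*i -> [2.37, 11.06, 19.75, 28.44, 37.13]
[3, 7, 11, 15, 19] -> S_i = 3 + 4*i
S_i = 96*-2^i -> [96, -192, 384, -768, 1536]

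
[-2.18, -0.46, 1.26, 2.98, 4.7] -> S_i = -2.18 + 1.72*i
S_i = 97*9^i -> [97, 873, 7857, 70713, 636417]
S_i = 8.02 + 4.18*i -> [8.02, 12.2, 16.38, 20.56, 24.74]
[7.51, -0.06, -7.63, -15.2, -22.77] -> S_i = 7.51 + -7.57*i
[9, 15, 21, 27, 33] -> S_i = 9 + 6*i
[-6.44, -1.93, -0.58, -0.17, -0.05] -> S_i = -6.44*0.30^i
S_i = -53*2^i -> [-53, -106, -212, -424, -848]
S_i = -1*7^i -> [-1, -7, -49, -343, -2401]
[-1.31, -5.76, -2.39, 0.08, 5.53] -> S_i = Random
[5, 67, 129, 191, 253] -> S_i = 5 + 62*i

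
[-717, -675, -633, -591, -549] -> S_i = -717 + 42*i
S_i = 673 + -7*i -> [673, 666, 659, 652, 645]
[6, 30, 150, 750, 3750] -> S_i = 6*5^i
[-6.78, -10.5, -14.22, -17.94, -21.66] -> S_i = -6.78 + -3.72*i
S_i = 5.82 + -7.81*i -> [5.82, -1.99, -9.8, -17.61, -25.42]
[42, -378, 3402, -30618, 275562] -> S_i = 42*-9^i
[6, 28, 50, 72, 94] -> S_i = 6 + 22*i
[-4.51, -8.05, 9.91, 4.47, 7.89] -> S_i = Random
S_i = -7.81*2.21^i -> [-7.81, -17.26, -38.14, -84.3, -186.3]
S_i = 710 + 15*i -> [710, 725, 740, 755, 770]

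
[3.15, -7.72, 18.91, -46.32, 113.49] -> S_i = 3.15*(-2.45)^i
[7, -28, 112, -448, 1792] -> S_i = 7*-4^i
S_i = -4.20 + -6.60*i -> [-4.2, -10.8, -17.4, -24.0, -30.6]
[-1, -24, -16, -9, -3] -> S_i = Random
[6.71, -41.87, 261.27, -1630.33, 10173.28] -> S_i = 6.71*(-6.24)^i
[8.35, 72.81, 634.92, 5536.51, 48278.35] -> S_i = 8.35*8.72^i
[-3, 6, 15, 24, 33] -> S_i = -3 + 9*i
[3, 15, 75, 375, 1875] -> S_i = 3*5^i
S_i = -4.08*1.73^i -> [-4.08, -7.06, -12.21, -21.13, -36.55]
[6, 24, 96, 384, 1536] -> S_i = 6*4^i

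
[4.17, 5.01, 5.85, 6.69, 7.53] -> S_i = 4.17 + 0.84*i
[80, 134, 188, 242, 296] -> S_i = 80 + 54*i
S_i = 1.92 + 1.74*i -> [1.92, 3.66, 5.4, 7.14, 8.88]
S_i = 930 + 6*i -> [930, 936, 942, 948, 954]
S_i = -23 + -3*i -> [-23, -26, -29, -32, -35]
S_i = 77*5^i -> [77, 385, 1925, 9625, 48125]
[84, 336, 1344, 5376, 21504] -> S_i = 84*4^i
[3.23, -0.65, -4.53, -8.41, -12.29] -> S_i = 3.23 + -3.88*i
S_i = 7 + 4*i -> [7, 11, 15, 19, 23]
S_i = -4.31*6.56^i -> [-4.31, -28.27, -185.47, -1216.71, -7981.65]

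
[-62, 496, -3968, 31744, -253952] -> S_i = -62*-8^i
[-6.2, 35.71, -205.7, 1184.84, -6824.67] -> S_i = -6.20*(-5.76)^i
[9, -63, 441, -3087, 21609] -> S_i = 9*-7^i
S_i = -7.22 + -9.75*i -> [-7.22, -16.97, -26.72, -36.47, -46.22]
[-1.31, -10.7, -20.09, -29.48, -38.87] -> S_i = -1.31 + -9.39*i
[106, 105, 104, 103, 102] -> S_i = 106 + -1*i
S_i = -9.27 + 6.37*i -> [-9.27, -2.9, 3.47, 9.84, 16.21]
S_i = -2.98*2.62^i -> [-2.98, -7.81, -20.46, -53.59, -140.42]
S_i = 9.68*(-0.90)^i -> [9.68, -8.71, 7.84, -7.06, 6.35]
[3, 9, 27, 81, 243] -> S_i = 3*3^i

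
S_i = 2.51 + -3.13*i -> [2.51, -0.62, -3.75, -6.88, -10.01]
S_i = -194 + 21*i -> [-194, -173, -152, -131, -110]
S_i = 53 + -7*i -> [53, 46, 39, 32, 25]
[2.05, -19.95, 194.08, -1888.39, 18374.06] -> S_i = 2.05*(-9.73)^i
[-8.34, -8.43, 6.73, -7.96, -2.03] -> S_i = Random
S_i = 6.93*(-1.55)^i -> [6.93, -10.74, 16.65, -25.81, 40.0]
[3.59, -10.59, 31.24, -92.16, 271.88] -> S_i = 3.59*(-2.95)^i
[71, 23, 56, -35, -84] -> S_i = Random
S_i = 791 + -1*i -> [791, 790, 789, 788, 787]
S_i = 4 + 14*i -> [4, 18, 32, 46, 60]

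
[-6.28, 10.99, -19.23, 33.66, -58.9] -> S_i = -6.28*(-1.75)^i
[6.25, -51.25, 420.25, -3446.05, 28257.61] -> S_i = 6.25*(-8.20)^i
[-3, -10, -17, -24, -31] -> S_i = -3 + -7*i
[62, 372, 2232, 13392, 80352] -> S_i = 62*6^i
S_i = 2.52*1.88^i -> [2.52, 4.74, 8.91, 16.74, 31.48]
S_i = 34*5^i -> [34, 170, 850, 4250, 21250]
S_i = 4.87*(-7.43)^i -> [4.87, -36.18, 268.85, -1997.54, 14841.72]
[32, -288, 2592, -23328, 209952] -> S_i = 32*-9^i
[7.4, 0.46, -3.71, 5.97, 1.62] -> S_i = Random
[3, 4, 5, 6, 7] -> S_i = 3 + 1*i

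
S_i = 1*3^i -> [1, 3, 9, 27, 81]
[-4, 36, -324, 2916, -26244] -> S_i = -4*-9^i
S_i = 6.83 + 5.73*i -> [6.83, 12.56, 18.29, 24.02, 29.75]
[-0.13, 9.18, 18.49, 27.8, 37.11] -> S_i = -0.13 + 9.31*i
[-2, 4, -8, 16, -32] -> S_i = -2*-2^i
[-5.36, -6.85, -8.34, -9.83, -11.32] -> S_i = -5.36 + -1.49*i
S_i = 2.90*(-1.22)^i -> [2.9, -3.54, 4.32, -5.27, 6.42]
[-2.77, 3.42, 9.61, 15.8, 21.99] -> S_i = -2.77 + 6.19*i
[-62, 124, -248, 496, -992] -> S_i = -62*-2^i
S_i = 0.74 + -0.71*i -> [0.74, 0.03, -0.68, -1.39, -2.1]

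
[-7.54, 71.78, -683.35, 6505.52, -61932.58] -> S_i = -7.54*(-9.52)^i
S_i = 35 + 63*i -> [35, 98, 161, 224, 287]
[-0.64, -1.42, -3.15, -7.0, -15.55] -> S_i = -0.64*2.22^i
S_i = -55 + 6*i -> [-55, -49, -43, -37, -31]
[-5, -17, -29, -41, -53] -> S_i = -5 + -12*i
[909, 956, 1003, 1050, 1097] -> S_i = 909 + 47*i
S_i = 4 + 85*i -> [4, 89, 174, 259, 344]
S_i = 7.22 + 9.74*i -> [7.22, 16.96, 26.7, 36.44, 46.18]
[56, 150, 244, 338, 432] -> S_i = 56 + 94*i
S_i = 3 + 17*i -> [3, 20, 37, 54, 71]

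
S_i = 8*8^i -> [8, 64, 512, 4096, 32768]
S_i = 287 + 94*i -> [287, 381, 475, 569, 663]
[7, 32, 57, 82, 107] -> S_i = 7 + 25*i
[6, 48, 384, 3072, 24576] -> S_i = 6*8^i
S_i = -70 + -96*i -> [-70, -166, -262, -358, -454]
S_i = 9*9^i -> [9, 81, 729, 6561, 59049]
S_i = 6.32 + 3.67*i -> [6.32, 9.99, 13.66, 17.33, 21.0]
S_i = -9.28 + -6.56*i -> [-9.28, -15.84, -22.4, -28.96, -35.52]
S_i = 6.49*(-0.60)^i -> [6.49, -3.89, 2.34, -1.4, 0.84]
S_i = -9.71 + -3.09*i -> [-9.71, -12.8, -15.89, -18.98, -22.07]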